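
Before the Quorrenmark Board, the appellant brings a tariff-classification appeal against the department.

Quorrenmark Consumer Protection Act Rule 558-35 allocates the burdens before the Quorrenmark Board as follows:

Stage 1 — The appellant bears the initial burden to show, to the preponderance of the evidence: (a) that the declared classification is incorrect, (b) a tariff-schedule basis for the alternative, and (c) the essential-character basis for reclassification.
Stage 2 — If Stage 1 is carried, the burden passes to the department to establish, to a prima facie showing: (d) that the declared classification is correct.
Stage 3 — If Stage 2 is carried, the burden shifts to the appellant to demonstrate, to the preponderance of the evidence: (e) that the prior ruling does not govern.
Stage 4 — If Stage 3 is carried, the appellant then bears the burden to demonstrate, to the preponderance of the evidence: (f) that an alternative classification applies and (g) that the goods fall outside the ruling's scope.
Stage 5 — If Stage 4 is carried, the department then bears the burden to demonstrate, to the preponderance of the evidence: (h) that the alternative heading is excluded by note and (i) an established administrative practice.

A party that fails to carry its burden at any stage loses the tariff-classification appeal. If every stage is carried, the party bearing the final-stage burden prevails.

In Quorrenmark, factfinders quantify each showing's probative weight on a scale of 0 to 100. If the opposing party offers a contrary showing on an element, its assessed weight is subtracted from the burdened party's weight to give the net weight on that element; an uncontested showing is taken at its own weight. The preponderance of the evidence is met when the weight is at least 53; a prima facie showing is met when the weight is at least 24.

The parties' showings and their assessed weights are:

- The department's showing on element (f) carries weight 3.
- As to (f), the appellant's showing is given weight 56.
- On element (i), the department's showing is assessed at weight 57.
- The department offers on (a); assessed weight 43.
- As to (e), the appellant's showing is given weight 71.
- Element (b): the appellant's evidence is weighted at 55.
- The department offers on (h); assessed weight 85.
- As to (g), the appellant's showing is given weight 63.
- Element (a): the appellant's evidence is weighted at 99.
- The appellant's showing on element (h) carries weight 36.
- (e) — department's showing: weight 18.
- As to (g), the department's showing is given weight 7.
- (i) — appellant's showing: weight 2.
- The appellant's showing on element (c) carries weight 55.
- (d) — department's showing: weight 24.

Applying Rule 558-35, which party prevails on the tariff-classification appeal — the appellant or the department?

appellant

Stage 1 — burden on appellant; standard: the preponderance of the evidence (weight is at least 53).
    (a): 99 − 43 = 56 ≥ 53 [met]
    (b): 55 ≥ 53 [met]
    (c): 55 ≥ 53 [met]
  Stage 1 carried; the burden shifts to the department.
Stage 2 — burden on department; standard: a prima facie showing (weight is at least 24).
    (d): 24 ≥ 24 [met]
  All elements met. The burden passes to the appellant.
Stage 3 — burden on appellant; standard: the preponderance of the evidence (weight is at least 53).
    (e): 71 − 18 = 53 ≥ 53 [met]
  Stage 3 carried; the burden remains with the appellant.
Stage 4 — burden on appellant; standard: the preponderance of the evidence (weight is at least 53).
    (f): 56 − 3 = 53 ≥ 53 [met]
    (g): 63 − 7 = 56 ≥ 53 [met]
  Stage 4 carried; the burden shifts to the department.
Stage 5 — burden on department; standard: the preponderance of the evidence (weight is at least 53).
    (h): 85 − 36 = 49 < 53 [not met]
    (i): 57 − 2 = 55 ≥ 53 [met]
  The department does not carry Stage 5.
The analysis ends at Stage 5; the appellant prevails.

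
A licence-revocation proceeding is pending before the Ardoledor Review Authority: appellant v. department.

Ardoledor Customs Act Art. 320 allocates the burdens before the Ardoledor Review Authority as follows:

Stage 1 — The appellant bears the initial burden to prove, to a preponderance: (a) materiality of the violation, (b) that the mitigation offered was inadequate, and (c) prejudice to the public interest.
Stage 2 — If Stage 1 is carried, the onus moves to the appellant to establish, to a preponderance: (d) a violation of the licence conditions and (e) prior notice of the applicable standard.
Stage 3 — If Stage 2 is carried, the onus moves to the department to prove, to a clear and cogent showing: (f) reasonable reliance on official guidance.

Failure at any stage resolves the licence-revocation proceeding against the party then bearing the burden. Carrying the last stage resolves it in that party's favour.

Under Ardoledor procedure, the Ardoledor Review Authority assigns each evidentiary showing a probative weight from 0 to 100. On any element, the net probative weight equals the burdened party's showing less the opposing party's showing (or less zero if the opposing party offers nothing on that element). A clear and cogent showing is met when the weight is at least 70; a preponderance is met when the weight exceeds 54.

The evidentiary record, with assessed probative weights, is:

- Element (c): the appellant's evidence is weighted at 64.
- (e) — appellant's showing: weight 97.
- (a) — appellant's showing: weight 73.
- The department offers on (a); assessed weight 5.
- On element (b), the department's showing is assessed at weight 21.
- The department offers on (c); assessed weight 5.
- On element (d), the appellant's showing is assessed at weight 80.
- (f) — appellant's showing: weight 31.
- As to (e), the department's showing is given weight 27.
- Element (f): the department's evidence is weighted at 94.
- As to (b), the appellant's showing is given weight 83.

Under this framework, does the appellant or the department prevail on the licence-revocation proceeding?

At Stage 1 the appellant must meet a preponderance (weight exceeds 54): on (a) the weight is 73 less the opposing 5 gives net 68, > 54, so (a) meets the standard; on (b) the weight is 83 less the opposing 21 gives net 62, which does exceed 54, so (b) meets the standard; on (c) the weight is 64 less the opposing 5 gives net 59, > 54, so (c) meets the standard.
  All elements met. The appellant retains the burden for Stage 2.
At Stage 2 the appellant must meet a preponderance (weight exceeds 54): on (d) the weight is 80, > 54, so (d) meets the standard; on (e) the weight is 97 less the opposing 27 gives net 70, which does exceed 54, so (e) meets the standard.
  Stage 2 carried; the burden shifts to the department.
At Stage 3 the department must meet a clear and cogent showing (weight is at least 70): on (f) the weight is 94 less the opposing 31 gives net 63, < 70, so (f) does not meet the standard.
  Not every element is met, so the department fails to carry Stage 3.
So the appellant prevails.

appellant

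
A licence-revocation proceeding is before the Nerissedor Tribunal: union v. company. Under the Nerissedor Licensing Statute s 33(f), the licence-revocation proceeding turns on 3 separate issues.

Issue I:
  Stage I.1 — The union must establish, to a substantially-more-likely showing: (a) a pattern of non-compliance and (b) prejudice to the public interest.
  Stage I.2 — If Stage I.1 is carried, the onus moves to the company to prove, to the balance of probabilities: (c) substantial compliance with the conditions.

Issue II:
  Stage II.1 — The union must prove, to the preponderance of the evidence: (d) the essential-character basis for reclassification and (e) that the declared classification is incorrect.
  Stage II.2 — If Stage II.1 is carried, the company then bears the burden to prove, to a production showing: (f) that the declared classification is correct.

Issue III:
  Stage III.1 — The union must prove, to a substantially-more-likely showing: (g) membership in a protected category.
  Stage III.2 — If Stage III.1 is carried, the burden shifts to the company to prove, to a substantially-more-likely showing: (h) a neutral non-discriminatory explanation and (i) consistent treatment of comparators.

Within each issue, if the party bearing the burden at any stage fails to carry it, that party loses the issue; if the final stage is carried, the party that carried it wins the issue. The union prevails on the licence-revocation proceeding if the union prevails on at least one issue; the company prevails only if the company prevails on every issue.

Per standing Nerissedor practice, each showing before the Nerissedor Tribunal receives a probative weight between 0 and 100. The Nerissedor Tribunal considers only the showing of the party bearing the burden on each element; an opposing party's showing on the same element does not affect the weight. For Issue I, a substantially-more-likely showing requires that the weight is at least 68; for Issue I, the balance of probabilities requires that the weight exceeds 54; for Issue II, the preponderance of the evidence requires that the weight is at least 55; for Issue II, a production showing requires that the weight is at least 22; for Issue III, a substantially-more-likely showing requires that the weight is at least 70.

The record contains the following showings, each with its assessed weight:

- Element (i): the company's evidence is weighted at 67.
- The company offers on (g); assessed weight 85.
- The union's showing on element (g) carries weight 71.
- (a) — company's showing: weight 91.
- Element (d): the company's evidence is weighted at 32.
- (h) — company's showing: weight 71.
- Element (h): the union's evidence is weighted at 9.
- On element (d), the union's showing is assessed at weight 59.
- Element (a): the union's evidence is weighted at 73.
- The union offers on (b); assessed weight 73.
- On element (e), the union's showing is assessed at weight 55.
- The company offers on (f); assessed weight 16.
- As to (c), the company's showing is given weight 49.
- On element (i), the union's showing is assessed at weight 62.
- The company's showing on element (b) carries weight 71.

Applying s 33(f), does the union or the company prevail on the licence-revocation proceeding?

— Issue I —
Stage I.1 — burden on union; standard: a substantially-more-likely showing (weight is at least 68).
    (a): 73 (company's 91 disregarded) ≥ 68 [met]
    (b): 73 (company's 71 disregarded) ≥ 68 [met]
  All elements met. The burden passes to the company.
Stage I.2 — burden on company; standard: the balance of probabilities (weight exceeds 54).
    (c): 49 ≤ 54 [not met]
  Not every element is met, so the company fails to carry Stage I.2.
So the union prevails on this issue.
— Issue II —
Stage II.1 — burden on union; standard: the preponderance of the evidence (weight is at least 55).
    (d): 59 (company's 32 disregarded) ≥ 55 [met]
    (e): 55 ≥ 55 [met]
  Stage II.1 carried; the burden shifts to the company.
Stage II.2 — burden on company; standard: a production showing (weight is at least 22).
    (f): 16 < 22 [not met]
  Stage II.2 not carried; the company fails its burden.
So the union prevails on this issue.
— Issue III —
At Stage III.1 the union must meet a substantially-more-likely showing (weight is at least 70): on (g) the weight is 71 (the company's 85 is given no effect), which does reach 70, so (g) meets the standard.
  Stage III.1 carried; the burden shifts to the company.
At Stage III.2 the company must meet a substantially-more-likely showing (weight is at least 70): on (h) the weight is 71 (the union's 9 is given no effect), ≥ 70, so (h) meets the standard; on (i) the weight is 67 (the union's 62 is given no effect), which does not reach 70, so (i) does not meet the standard.
  Not every element is met, so the company fails to carry Stage III.2.
The union prevails on this issue.
Per-issue: Issue I → union; Issue II → union; Issue III → union. The union must prevail on at least one issue; overall, the union prevails.

union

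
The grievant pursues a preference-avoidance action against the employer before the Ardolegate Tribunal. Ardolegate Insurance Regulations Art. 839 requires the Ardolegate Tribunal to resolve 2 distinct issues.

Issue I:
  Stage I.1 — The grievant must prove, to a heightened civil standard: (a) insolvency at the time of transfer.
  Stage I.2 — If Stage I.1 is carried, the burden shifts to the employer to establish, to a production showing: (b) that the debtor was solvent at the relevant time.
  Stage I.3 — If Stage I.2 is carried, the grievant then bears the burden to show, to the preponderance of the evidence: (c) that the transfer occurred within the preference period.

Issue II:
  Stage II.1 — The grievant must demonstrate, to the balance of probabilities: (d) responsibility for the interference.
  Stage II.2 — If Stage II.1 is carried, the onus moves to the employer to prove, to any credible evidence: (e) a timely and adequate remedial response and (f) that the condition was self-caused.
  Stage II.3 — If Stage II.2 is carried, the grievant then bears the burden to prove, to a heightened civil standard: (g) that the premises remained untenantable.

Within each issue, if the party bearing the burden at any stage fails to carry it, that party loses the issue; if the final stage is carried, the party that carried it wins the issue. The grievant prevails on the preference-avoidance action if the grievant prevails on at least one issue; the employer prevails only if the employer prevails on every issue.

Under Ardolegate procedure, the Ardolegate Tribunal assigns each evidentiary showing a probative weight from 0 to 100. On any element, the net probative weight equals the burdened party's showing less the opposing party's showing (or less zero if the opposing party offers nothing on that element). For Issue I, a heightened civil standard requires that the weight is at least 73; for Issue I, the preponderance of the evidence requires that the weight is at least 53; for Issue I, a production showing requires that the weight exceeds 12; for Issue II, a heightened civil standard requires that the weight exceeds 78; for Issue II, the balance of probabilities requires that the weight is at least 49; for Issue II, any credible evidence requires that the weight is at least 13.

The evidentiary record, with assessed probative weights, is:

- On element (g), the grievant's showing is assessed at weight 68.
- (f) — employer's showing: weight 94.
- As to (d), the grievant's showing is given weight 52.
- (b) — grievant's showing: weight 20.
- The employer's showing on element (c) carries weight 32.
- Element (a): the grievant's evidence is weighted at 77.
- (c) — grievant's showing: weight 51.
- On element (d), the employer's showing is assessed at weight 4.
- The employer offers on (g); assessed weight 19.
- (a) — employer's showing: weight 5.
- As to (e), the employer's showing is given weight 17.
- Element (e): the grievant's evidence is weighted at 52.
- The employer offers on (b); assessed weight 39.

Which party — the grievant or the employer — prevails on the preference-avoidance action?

— Issue I —
Stage I.1 — burden on grievant; standard: a heightened civil standard (weight is at least 73).
    (a): 77 − 5 = 72 < 73 [not met]
  Not every element is met, so the grievant fails to carry Stage I.1.
The employer prevails on this issue.
— Issue II —
At Stage II.1 the grievant must meet the balance of probabilities (weight is at least 49): on (d) the weight is 52 less the opposing 4 gives net 48, < 49, so (d) does not meet the standard.
  Stage II.1 not carried; the grievant fails its burden.
The analysis ends at Stage II.1; the employer prevails on this issue.
Per-issue: Issue I → employer; Issue II → employer. The grievant must prevail on at least one issue; overall, the employer prevails.

employer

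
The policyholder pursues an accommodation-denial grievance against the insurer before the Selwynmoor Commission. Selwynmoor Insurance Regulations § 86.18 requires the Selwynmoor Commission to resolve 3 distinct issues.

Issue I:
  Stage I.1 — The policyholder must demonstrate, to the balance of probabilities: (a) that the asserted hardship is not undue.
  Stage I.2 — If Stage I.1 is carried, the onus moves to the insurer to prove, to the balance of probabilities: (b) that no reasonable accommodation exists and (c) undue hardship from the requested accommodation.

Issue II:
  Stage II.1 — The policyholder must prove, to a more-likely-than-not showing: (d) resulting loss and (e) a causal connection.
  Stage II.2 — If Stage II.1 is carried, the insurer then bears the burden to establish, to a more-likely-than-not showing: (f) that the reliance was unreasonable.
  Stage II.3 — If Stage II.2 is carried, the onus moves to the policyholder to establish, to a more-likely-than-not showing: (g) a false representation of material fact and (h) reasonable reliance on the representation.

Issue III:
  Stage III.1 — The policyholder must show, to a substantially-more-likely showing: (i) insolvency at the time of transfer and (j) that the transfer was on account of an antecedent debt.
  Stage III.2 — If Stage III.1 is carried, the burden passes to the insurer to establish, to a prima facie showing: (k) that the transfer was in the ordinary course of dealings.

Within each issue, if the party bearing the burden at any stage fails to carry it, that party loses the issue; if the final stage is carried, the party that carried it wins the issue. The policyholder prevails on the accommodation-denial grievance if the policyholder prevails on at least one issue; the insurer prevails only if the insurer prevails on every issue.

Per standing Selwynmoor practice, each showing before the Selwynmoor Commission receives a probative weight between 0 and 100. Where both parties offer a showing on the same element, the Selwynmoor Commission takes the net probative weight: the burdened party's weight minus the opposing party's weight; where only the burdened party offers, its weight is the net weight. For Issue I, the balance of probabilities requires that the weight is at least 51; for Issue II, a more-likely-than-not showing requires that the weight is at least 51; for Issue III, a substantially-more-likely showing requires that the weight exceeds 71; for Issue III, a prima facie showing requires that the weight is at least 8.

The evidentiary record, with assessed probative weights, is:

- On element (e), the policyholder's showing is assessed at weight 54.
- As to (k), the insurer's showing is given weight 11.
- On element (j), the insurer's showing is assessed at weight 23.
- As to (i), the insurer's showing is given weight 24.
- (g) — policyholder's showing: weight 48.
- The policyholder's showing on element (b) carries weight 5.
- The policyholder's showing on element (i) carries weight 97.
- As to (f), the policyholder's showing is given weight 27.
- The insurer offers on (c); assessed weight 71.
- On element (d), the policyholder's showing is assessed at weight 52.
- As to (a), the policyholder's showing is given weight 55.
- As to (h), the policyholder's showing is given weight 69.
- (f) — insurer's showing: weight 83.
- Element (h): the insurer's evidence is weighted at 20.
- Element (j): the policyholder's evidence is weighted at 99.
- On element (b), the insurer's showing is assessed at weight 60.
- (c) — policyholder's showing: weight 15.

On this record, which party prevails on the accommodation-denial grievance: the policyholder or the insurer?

— Issue I —
At Stage I.1 the policyholder must meet the balance of probabilities (weight is at least 51): on (a) the weight is 55, which does reach 51, so (a) meets the standard.
  Stage I.1 carried; the burden shifts to the insurer.
At Stage I.2 the insurer must meet the balance of probabilities (weight is at least 51): on (b) the weight is 60 less the opposing 5 gives net 55, which does reach 51, so (b) meets the standard; on (c) the weight is 71 less the opposing 15 gives net 56, which does reach 51, so (c) meets the standard.
  All elements met at the final stage.
Every stage carried; the insurer prevails on this issue.
— Issue II —
Stage II.1 (policyholder, a more-likely-than-not showing, weight is at least 51): (d) 52 ≥ 51 — meets; (e) 54 ≥ 51 — meets.
  Stage II.1 carried; the burden shifts to the insurer.
Stage II.2 (insurer, a more-likely-than-not showing, weight is at least 51): (f) net 83−27=56 ≥ 51 — meets.
  Stage II.2 is satisfied; the onus moves to the policyholder.
Stage II.3 (policyholder, a more-likely-than-not showing, weight is at least 51): (g) 48 < 51 — fails; (h) net 69−20=49 < 51 — fails.
  The policyholder does not carry Stage II.3.
The insurer prevails on this issue.
— Issue III —
At Stage III.1 the policyholder must meet a substantially-more-likely showing (weight exceeds 71): on (i) the weight is 97 less the opposing 24 gives net 73, which does exceed 71, so (i) meets the standard; on (j) the weight is 99 less the opposing 23 gives net 76, > 71, so (j) meets the standard.
  Stage III.1 is satisfied; the onus moves to the insurer.
At Stage III.2 the insurer must meet a prima facie showing (weight is at least 8): on (k) the weight is 11, ≥ 8, so (k) meets the standard.
  Stage III.2 carried; the final stage is satisfied.
With every stage satisfied, the insurer prevails on this issue.
Per-issue: Issue I → insurer; Issue II → insurer; Issue III → insurer. The policyholder must prevail on at least one issue; overall, the insurer prevails.

insurer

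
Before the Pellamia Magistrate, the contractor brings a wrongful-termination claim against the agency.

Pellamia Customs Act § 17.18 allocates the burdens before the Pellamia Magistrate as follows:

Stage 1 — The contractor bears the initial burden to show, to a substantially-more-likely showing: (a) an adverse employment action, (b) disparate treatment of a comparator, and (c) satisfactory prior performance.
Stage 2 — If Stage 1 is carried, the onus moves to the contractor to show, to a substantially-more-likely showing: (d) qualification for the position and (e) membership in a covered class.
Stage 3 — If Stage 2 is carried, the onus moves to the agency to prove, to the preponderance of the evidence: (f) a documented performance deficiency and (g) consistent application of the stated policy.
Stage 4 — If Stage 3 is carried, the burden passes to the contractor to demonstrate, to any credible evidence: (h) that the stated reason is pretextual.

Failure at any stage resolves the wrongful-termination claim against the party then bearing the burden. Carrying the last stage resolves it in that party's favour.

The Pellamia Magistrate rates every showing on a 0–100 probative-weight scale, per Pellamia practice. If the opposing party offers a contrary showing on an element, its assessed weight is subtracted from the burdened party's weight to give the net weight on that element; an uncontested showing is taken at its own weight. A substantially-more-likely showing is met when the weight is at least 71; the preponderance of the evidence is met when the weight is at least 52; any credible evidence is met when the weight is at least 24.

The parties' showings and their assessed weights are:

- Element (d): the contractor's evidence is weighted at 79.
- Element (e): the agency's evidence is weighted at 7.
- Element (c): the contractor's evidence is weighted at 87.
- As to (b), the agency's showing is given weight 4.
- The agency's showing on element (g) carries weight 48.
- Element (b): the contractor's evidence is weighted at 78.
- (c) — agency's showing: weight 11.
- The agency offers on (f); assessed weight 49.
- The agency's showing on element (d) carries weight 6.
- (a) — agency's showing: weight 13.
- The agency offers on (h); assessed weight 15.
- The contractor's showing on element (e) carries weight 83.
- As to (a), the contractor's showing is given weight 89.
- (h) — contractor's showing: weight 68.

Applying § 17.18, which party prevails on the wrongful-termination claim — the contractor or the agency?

contractor

Stage 1 (contractor, a substantially-more-likely showing, weight is at least 71): (a) net 89−13=76 ≥ 71 — meets; (b) net 78−4=74 ≥ 71 — meets; (c) net 87−11=76 ≥ 71 — meets.
  All elements met. The contractor retains the burden for Stage 2.
Stage 2 (contractor, a substantially-more-likely showing, weight is at least 71): (d) net 79−6=73 ≥ 71 — meets; (e) net 83−7=76 ≥ 71 — meets.
  All elements met. The burden passes to the agency.
Stage 3 (agency, the preponderance of the evidence, weight is at least 52): (f) 49 < 52 — fails; (g) 48 < 52 — fails.
  Not every element is met, so the agency fails to carry Stage 3.
The contractor prevails.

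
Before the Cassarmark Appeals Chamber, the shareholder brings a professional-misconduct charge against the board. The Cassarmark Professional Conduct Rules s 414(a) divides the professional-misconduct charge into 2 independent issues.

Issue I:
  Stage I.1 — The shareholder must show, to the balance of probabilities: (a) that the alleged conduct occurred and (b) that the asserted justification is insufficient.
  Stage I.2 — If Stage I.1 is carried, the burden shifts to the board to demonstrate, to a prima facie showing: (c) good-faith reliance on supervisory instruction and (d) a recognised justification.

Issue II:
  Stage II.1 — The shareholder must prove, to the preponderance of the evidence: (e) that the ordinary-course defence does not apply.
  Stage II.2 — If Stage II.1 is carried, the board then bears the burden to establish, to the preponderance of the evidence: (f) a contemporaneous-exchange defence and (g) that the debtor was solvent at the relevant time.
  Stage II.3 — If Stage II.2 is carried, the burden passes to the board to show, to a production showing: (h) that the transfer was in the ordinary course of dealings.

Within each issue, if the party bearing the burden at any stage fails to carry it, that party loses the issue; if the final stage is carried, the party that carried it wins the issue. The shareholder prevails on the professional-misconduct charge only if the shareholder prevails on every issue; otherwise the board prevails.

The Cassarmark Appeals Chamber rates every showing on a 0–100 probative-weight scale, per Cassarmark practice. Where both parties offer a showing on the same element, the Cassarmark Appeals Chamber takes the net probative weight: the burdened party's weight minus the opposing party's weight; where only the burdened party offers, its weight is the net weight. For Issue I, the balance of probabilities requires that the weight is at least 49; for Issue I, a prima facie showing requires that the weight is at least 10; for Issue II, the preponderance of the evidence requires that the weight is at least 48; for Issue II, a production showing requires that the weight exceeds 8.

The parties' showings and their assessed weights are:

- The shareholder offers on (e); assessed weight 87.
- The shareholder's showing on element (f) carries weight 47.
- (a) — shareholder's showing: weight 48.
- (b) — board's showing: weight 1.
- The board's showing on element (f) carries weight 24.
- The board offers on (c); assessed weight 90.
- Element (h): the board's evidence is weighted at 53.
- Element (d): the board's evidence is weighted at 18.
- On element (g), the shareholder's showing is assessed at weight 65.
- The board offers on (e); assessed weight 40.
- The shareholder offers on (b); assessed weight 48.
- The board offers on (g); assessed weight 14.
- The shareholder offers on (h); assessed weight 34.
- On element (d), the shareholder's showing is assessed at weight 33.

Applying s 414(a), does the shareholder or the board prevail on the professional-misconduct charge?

— Issue I —
At Stage I.1 the shareholder must meet the balance of probabilities (weight is at least 49): on (a) the weight is 48, < 49, so (a) does not meet the standard; on (b) the weight is 48 less the opposing 1 gives net 47, which does not reach 49, so (b) does not meet the standard.
  Not every element is met, so the shareholder fails to carry Stage I.1.
The analysis ends at Stage I.1; the board prevails on this issue.
— Issue II —
Stage II.1 — burden on shareholder; standard: the preponderance of the evidence (weight is at least 48).
    (e): 87 − 40 = 47 < 48 [not met]
  The shareholder does not carry Stage II.1.
The analysis ends at Stage II.1; the board prevails on this issue.
Per-issue: Issue I → board; Issue II → board. The shareholder must prevail on every issue; overall, the board prevails.

board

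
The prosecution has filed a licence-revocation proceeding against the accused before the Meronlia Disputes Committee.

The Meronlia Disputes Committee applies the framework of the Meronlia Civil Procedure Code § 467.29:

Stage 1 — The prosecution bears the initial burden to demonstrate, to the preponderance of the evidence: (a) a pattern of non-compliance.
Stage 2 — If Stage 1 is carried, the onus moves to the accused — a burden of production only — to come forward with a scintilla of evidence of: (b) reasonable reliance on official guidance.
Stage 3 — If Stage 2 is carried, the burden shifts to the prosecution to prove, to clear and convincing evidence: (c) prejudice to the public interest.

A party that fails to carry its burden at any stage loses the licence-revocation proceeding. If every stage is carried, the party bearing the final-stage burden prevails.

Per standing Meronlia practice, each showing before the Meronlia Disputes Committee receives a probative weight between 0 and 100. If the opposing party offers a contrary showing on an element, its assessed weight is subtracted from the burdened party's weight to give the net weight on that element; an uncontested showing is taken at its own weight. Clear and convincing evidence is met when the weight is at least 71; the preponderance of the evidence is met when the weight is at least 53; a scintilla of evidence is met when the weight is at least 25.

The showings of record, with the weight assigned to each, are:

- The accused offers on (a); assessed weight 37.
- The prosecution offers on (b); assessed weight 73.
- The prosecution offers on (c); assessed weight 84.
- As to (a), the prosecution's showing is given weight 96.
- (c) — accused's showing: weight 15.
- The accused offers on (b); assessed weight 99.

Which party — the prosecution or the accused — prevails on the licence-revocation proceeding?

accused

Stage 1 (prosecution, the preponderance of the evidence, weight is at least 53): (a) net 96−37=59 ≥ 53 — meets.
  All elements met. The burden passes to the accused.
Stage 2 (accused, a scintilla of evidence, weight is at least 25): (b) net 99−73=26 ≥ 25 — meets.
  All elements met. The burden passes to the prosecution.
Stage 3 (prosecution, clear and convincing evidence, weight is at least 71): (c) net 84−15=69 < 71 — fails.
  The prosecution does not carry Stage 3.
So the accused prevails.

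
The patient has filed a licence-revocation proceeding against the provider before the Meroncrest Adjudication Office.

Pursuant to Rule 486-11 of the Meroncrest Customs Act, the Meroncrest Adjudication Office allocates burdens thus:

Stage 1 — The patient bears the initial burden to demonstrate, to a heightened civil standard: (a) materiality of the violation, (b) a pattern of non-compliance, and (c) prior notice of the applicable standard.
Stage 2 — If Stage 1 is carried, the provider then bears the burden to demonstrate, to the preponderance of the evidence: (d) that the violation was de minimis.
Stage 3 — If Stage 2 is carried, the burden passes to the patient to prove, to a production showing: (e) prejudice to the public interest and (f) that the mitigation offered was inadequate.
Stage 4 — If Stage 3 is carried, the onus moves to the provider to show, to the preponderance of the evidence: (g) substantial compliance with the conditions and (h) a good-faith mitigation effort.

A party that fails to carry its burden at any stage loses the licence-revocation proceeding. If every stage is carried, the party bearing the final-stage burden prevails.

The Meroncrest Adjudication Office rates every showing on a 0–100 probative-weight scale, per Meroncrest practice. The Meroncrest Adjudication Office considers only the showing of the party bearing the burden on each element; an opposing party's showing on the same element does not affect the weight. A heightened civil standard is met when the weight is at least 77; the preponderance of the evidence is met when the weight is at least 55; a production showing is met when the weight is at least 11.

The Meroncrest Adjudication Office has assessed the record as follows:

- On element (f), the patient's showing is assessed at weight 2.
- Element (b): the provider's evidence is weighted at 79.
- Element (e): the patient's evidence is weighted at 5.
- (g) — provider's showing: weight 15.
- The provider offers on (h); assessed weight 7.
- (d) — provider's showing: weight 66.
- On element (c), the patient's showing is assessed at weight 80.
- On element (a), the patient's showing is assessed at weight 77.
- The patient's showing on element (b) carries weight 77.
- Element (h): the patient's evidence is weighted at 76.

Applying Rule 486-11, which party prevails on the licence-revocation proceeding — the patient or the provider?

provider

Stage 1 — burden on patient; standard: a heightened civil standard (weight is at least 77).
    (a): 77 ≥ 77 [met]
    (b): 77 (provider's 79 disregarded) ≥ 77 [met]
    (c): 80 ≥ 77 [met]
  All elements met. The burden passes to the provider.
Stage 2 — burden on provider; standard: the preponderance of the evidence (weight is at least 55).
    (d): 66 ≥ 55 [met]
  Stage 2 is satisfied; the onus moves to the patient.
Stage 3 — burden on patient; standard: a production showing (weight is at least 11).
    (e): 5 < 11 [not met]
    (f): 2 < 11 [not met]
  Stage 3 not carried; the patient fails its burden.
The analysis ends at Stage 3; the provider prevails.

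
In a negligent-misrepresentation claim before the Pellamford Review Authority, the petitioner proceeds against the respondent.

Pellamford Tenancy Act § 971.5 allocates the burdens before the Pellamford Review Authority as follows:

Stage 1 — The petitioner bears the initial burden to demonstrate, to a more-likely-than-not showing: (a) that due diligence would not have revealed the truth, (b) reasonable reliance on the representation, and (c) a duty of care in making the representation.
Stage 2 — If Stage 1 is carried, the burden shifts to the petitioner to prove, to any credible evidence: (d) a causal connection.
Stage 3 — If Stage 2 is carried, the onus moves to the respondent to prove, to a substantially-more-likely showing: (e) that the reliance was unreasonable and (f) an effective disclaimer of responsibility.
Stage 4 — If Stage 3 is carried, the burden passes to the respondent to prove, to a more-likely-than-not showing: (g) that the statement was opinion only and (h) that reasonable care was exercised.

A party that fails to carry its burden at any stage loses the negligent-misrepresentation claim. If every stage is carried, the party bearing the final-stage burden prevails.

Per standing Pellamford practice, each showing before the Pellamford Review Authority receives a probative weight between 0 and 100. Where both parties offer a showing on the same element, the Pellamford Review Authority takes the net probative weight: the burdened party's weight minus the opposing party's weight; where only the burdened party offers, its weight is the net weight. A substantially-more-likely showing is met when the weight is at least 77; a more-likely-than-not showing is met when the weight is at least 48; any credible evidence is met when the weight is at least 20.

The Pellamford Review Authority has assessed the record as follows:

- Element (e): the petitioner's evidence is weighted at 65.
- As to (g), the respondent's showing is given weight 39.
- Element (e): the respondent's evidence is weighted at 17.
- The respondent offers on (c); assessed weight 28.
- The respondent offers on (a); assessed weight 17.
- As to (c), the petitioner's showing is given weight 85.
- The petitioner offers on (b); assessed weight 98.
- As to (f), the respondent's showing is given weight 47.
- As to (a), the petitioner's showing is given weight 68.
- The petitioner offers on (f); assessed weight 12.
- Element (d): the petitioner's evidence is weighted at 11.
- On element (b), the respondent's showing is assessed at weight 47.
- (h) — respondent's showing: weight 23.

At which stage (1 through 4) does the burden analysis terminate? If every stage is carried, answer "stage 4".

Stage 1 — burden on petitioner; standard: a more-likely-than-not showing (weight is at least 48).
    (a): 68 − 17 = 51 ≥ 48 [met]
    (b): 98 − 47 = 51 ≥ 48 [met]
    (c): 85 − 28 = 57 ≥ 48 [met]
  Stage 1 carried; the burden remains with the petitioner.
Stage 2 — burden on petitioner; standard: any credible evidence (weight is at least 20).
    (d): 11 < 20 [not met]
  Stage 2 not carried; the petitioner fails its burden.
So the respondent prevails.

stage 2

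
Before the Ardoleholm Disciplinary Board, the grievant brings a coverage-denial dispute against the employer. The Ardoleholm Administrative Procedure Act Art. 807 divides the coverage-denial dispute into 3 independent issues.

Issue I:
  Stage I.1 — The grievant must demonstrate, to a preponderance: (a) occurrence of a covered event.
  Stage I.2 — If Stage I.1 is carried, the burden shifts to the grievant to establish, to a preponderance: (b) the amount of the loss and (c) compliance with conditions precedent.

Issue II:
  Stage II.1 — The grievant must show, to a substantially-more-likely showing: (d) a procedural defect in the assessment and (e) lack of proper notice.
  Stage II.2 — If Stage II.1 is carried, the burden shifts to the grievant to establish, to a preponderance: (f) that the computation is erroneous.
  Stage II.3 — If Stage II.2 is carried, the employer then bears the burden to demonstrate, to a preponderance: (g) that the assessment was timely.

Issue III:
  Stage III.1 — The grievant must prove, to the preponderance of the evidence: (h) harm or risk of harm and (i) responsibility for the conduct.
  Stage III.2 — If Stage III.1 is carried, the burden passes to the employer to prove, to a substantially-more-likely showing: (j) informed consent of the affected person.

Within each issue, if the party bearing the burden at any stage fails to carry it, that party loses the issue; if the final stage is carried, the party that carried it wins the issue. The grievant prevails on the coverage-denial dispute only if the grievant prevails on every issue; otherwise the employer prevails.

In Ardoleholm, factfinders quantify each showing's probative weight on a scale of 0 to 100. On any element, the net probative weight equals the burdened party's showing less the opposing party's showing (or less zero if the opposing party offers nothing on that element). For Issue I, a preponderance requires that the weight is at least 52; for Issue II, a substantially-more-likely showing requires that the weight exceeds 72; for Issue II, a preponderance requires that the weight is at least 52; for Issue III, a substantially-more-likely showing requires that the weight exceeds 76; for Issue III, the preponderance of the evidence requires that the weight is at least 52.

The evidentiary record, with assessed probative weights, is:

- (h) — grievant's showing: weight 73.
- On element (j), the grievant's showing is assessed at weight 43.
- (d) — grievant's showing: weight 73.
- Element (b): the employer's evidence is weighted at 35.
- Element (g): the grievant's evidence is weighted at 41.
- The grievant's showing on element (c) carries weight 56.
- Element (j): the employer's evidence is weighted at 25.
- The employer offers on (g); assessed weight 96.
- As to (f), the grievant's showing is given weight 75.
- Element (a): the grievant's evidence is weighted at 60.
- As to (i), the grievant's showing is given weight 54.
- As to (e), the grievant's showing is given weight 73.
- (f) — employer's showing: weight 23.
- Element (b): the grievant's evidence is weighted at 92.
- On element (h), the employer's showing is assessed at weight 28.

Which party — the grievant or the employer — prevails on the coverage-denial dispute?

— Issue I —
At Stage I.1 the grievant must meet a preponderance (weight is at least 52): on (a) the weight is 60, which does reach 52, so (a) meets the standard.
  All elements met. The grievant retains the burden for Stage I.2.
At Stage I.2 the grievant must meet a preponderance (weight is at least 52): on (b) the weight is 92 less the opposing 35 gives net 57, which does reach 52, so (b) meets the standard; on (c) the weight is 56, ≥ 52, so (c) meets the standard.
  The grievant carries the last stage.
Every stage carried; the grievant prevails on this issue.
— Issue II —
At Stage II.1 the grievant must meet a substantially-more-likely showing (weight exceeds 72): on (d) the weight is 73, which does exceed 72, so (d) meets the standard; on (e) the weight is 73, which does exceed 72, so (e) meets the standard.
  Stage II.1 carried; the burden remains with the grievant.
At Stage II.2 the grievant must meet a preponderance (weight is at least 52): on (f) the weight is 75 less the opposing 23 gives net 52, which does reach 52, so (f) meets the standard.
  All elements met. The burden passes to the employer.
At Stage II.3 the employer must meet a preponderance (weight is at least 52): on (g) the weight is 96 less the opposing 41 gives net 55, ≥ 52, so (g) meets the standard.
  All elements met at the final stage.
All stages carried — the employer prevails on this issue.
— Issue III —
Stage III.1 — burden on grievant; standard: the preponderance of the evidence (weight is at least 52).
    (h): 73 − 28 = 45 < 52 [not met]
    (i): 54 ≥ 52 [met]
  Not every element is met, so the grievant fails to carry Stage III.1.
So the employer prevails on this issue.
Per-issue: Issue I → grievant; Issue II → employer; Issue III → employer. The grievant must prevail on every issue; overall, the employer prevails.

employer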